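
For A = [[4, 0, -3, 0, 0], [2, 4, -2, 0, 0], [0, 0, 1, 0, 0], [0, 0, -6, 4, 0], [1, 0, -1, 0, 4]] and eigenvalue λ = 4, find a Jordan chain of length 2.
We seek v_1 ∈ ker((A - 4I)^2) \ ker(A - 4I), then set v_{i+1} = (A - 4I) v_i.

One such chain is v_1 = [[1, -2, 0, 2, 0]]^T, v_2 = [[0, 2, 0, 0, 1]]^T. Check: (A - 4I) v_2 = [[0, 0, 0, 0, 0]]^T = 0.

v_1 = [[1, -2, 0, 2, 0]]^T, v_2 = [[0, 2, 0, 0, 1]]^T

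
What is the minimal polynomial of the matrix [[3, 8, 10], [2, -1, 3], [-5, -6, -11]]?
m_A(x) = (x + 3)^3

The characteristic polynomial factors as (x + 3)^3. The minimal polynomial is ∏(x - λ)^{k_λ} where k_λ is the size of the largest Jordan block at λ.

For λ = -3: rank(A + 3I) = 2, and the largest Jordan block has size 3 (the smallest k with rank((A + 3I)^k) = rank((A + 3I)^(k+1))).

So m_A(x) = (x + 3)^3.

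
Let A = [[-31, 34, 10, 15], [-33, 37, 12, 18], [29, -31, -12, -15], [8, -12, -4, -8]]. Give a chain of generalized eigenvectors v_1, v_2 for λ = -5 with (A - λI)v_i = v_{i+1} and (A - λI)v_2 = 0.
v_1 = [[1, 1, -1, 0]]^T, v_2 = [[-2, -3, 5, 0]]^T

We seek v_1 ∈ ker((A + 5I)^2) \ ker(A + 5I), then set v_{i+1} = (A + 5I) v_i.

One such chain is v_1 = [[1, 1, -1, 0]]^T, v_2 = [[-2, -3, 5, 0]]^T. Check: (A + 5I) v_2 = [[0, 0, 0, 0]]^T = 0.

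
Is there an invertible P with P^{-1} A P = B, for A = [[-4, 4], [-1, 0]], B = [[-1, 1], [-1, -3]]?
Two matrices over a field are similar if and only if they have the same invariant factors.

Both A and B have characteristic polynomial (x + 2)^2 and minimal polynomial (x + 2)^2. Computing further, both have invariant factors (x + 2)^2. Hence A and B are similar.

Yes.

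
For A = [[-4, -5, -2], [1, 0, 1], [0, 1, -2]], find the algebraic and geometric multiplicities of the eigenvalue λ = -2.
algebraic multiplicity 3, geometric multiplicity 1

The characteristic polynomial is (x + 2)^3, so the factor x + 2 appears with exponent 3: the algebraic multiplicity is 3.

rank(A + 2I) = 2, so the eigenspace has dimension 3 - 2 = 1: the geometric multiplicity is 1.

Since 1 < 3, A is not diagonalizable.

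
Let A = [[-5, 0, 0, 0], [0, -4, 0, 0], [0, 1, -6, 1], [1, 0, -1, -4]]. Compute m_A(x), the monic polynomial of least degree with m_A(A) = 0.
The characteristic polynomial factors as (x + 4)(x + 5)^3. The minimal polynomial is ∏(x - λ)^{k_λ} where k_λ is the size of the largest Jordan block at λ.

For λ = -5: rank(A + 5I) = 3, and the largest Jordan block has size 3 (the smallest k with rank((A + 5I)^k) = rank((A + 5I)^(k+1))).
For λ = -4: rank(A + 4I) = 3, and the largest Jordan block has size 1 (the smallest k with rank((A + 4I)^k) = rank((A + 4I)^(k+1))).

So m_A(x) = (x + 4)(x + 5)^3.

m_A(x) = (x + 4)(x + 5)^3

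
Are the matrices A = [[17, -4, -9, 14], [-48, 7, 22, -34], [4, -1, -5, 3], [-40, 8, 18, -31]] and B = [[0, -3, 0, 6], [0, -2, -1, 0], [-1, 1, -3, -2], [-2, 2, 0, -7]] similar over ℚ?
Two matrices over a field are similar if and only if they have the same invariant factors.

Both A and B have characteristic polynomial (x + 3)^4 and minimal polynomial (x + 3)^3. Computing further, both have invariant factors x + 3, (x + 3)^3. Hence A and B are similar.

Yes.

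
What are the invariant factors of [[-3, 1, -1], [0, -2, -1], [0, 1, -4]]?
x + 3, (x + 3)^2

The Jordan structure of A has elementary divisors (x + 3)^2, (x + 3). Arranging the block sizes at each eigenvalue in decreasing order and taking row products gives the invariant factors.

Invariant factors (smallest first, each dividing the next): x + 3, (x + 3)^2.

Check: the last factor (x + 3)^2 is the minimal polynomial, and the product (x + 3)^3 is the characteristic polynomial.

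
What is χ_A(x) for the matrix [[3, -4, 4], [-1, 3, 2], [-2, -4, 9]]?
χ_A(x) = (x - 5)^3

xI - A = [[x - 3, 4, -4], [1, x - 3, -2], [2, 4, x - 9]].

Expanding det(xI - A) along the first row:
det(xI - A) = + (x - 3)·det([[x - 3, -2], [4, x - 9]]) - (4)·det([[1, -2], [2, x - 9]]) + (-4)·det([[1, x - 3], [2, 4]]).

Evaluating gives χ_A(x) = x^3 - 15x^2 + 75x - 125 = (x - 5)^3.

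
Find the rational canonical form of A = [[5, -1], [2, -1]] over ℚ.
R = [[0, 3], [1, 4]]

The invariant factors of A (the non-unit diagonal entries of the Smith normal form of xI - A over ℚ[x]) are x^2 - 4x - 3, each dividing the next. The characteristic polynomial is their product, x^2 - 4x - 3.

The rational canonical form is the block-diagonal matrix of companion matrices C(f_i):
R = [[0, 3], [1, 4]].

Note the characteristic polynomial does not split into linear factors over ℚ, so A has no Jordan form over ℚ; the rational canonical form exists over any field.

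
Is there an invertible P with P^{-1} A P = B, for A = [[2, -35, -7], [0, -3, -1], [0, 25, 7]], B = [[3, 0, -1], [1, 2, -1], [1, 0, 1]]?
Two matrices over a field are similar if and only if they have the same invariant factors.

Both A and B have characteristic polynomial (x - 2)^3 and minimal polynomial (x - 2)^2. Computing further, both have invariant factors x - 2, (x - 2)^2. Hence A and B are similar.

Yes.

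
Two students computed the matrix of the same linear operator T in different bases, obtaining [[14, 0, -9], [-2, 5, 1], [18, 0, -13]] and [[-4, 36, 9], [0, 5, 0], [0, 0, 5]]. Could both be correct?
No.

Both have characteristic polynomial (x - 5)^2(x + 4), but the minimal polynomial of A is (x - 5)^2(x + 4) while the minimal polynomial of B is (x - 5)(x + 4). The minimal polynomial is a similarity invariant, so A and B are not similar.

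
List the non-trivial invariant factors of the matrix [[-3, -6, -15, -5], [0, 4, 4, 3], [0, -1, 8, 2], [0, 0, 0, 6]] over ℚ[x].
(x - 6)^3(x + 3)

The Jordan structure of A has elementary divisors (x + 3), (x - 6)^3. Arranging the block sizes at each eigenvalue in decreasing order and taking row products gives the invariant factors.

Invariant factors (smallest first, each dividing the next): (x - 6)^3(x + 3).

Check: the last factor (x - 6)^3(x + 3) is the minimal polynomial, and the product (x - 6)^3(x + 3) is the characteristic polynomial.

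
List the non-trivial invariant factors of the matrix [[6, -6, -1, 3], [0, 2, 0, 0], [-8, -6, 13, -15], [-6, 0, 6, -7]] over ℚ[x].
x - 2, (x - 5)^2(x - 2)

The Jordan structure of A has elementary divisors (x - 2), (x - 2), (x - 5)^2. Arranging the block sizes at each eigenvalue in decreasing order and taking row products gives the invariant factors.

Invariant factors (smallest first, each dividing the next): x - 2, (x - 5)^2(x - 2).

Check: the last factor (x - 5)^2(x - 2) is the minimal polynomial, and the product (x - 5)^2(x - 2)^2 is the characteristic polynomial.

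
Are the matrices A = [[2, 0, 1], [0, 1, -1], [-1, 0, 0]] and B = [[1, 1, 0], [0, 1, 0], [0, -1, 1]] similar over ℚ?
No.

Both have characteristic polynomial (x - 1)^3, but the minimal polynomial of A is (x - 1)^3 while the minimal polynomial of B is (x - 1)^2. The minimal polynomial is a similarity invariant, so A and B are not similar.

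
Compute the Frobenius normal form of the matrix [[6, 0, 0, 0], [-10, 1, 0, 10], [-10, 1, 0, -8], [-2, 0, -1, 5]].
R = [[6, 0, 0, 0], [0, 0, 0, -18], [0, 1, 0, 3], [0, 0, 1, 6]]

The invariant factors of A (the non-unit diagonal entries of the Smith normal form of xI - A over ℚ[x]) are x - 6, (x - 6)(x^2 - 3), each dividing the next. The characteristic polynomial is their product, (x - 6)^2(x^2 - 3).

The rational canonical form is the block-diagonal matrix of companion matrices C(f_i):
R = [[6, 0, 0, 0], [0, 0, 0, -18], [0, 1, 0, 3], [0, 0, 1, 6]].

Note the characteristic polynomial does not split into linear factors over ℚ, so A has no Jordan form over ℚ; the rational canonical form exists over any field.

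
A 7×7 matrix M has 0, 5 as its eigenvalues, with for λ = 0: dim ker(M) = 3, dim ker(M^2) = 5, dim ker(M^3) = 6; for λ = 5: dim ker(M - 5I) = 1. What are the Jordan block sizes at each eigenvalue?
λ = 0: successive nullity increments [3, 2, 1] count blocks of size ≥ k; block sizes are [3, 2, 1].
λ = 5: successive nullity increments [1] count blocks of size ≥ k; block sizes are [1].

Jordan blocks: (0, 3), (0, 2), (0, 1), (5, 1)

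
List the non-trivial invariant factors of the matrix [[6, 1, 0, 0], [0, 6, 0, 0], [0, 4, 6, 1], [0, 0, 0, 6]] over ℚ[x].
(x - 6)^2, (x - 6)^2

The Jordan structure of A has elementary divisors (x - 6)^2, (x - 6)^2. Arranging the block sizes at each eigenvalue in decreasing order and taking row products gives the invariant factors.

Invariant factors (smallest first, each dividing the next): (x - 6)^2, (x - 6)^2.

Check: the last factor (x - 6)^2 is the minimal polynomial, and the product (x - 6)^4 is the characteristic polynomial.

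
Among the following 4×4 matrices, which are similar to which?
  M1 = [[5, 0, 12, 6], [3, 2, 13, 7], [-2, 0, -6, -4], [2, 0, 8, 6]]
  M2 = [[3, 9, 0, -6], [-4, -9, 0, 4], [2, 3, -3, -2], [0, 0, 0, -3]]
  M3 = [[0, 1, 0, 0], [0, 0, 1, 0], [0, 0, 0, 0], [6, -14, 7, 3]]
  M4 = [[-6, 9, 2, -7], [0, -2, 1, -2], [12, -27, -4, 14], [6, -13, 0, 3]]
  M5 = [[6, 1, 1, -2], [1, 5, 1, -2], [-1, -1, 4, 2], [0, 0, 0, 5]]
Characteristic polynomials: χ_{M1} = (x - 2)^3(x - 1), χ_{M2} = (x + 3)^4, χ_{M3} = x^3(x - 3), χ_{M4} = x(x + 3)^3, χ_{M5} = (x - 5)^4.

{M1}: invariant factors x - 2, (x - 2)^2(x - 1).

{M2}: invariant factors x + 3, x + 3, (x + 3)^2.

{M3}: invariant factors x^3(x - 3).

{M4}: invariant factors x(x + 3)^3.

{M5}: invariant factors x - 5, (x - 5)^3.

Matrices are similar if and only if their invariant-factor lists agree; the partition into similarity classes is {M1}, {M2}, {M3}, {M4}, {M5}.

5 classes: {M1}, {M2}, {M3}, {M4}, {M5}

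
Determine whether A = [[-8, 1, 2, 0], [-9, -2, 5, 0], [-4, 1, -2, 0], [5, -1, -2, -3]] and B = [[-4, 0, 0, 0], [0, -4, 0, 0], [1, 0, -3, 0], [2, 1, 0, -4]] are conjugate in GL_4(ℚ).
No.

Both have characteristic polynomial (x + 3)(x + 4)^3, but the minimal polynomial of A is (x + 3)(x + 4)^3 while the minimal polynomial of B is (x + 3)(x + 4)^2. The minimal polynomial is a similarity invariant, so A and B are not similar.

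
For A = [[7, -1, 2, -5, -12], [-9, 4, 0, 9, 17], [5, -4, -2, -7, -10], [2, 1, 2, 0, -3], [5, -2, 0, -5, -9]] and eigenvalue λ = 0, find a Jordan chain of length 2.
v_1 = [[1, -2, 2, 0, 1]]^T, v_2 = [[1, 0, -1, 1, 0]]^T

We seek v_1 ∈ ker(A^2) \ ker(A), then set v_{i+1} = A v_i.

One such chain is v_1 = [[1, -2, 2, 0, 1]]^T, v_2 = [[1, 0, -1, 1, 0]]^T. Check: A v_2 = [[0, 0, 0, 0, 0]]^T = 0.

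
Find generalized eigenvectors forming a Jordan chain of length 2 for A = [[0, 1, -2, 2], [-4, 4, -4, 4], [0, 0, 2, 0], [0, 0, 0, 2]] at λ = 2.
v_1 = [[2, 5, 0, 0]]^T, v_2 = [[1, 2, 0, 0]]^T

We seek v_1 ∈ ker((A - 2I)^2) \ ker(A - 2I), then set v_{i+1} = (A - 2I) v_i.

One such chain is v_1 = [[2, 5, 0, 0]]^T, v_2 = [[1, 2, 0, 0]]^T. Check: (A - 2I) v_2 = [[0, 0, 0, 0]]^T = 0.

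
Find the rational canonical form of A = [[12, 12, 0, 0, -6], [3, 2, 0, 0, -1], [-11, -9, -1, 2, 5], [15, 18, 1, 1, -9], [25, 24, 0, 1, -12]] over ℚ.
The invariant factors of A (the non-unit diagonal entries of the Smith normal form of xI - A over ℚ[x]) are (x - 3)(x + 1)(x^3 + 3x - 2), each dividing the next. The characteristic polynomial is their product, (x - 3)(x + 1)(x^3 + 3x - 2).

The rational canonical form is the block-diagonal matrix of companion matrices C(f_i):
R = [[0, 0, 0, 0, -6], [1, 0, 0, 0, 5], [0, 1, 0, 0, 8], [0, 0, 1, 0, 0], [0, 0, 0, 1, 2]].

Note the characteristic polynomial does not split into linear factors over ℚ, so A has no Jordan form over ℚ; the rational canonical form exists over any field.

R = [[0, 0, 0, 0, -6], [1, 0, 0, 0, 5], [0, 1, 0, 0, 8], [0, 0, 1, 0, 0], [0, 0, 0, 1, 2]]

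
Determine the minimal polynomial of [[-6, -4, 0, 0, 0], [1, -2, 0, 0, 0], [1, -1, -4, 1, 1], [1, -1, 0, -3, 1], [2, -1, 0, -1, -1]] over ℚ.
The characteristic polynomial factors as (x + 2)^2(x + 4)^3. The minimal polynomial is ∏(x - λ)^{k_λ} where k_λ is the size of the largest Jordan block at λ.

For λ = -4: rank(A + 4I) = 3, and the largest Jordan block has size 2 (the smallest k with rank((A + 4I)^k) = rank((A + 4I)^(k+1))).
For λ = -2: rank(A + 2I) = 4, and the largest Jordan block has size 2 (the smallest k with rank((A + 2I)^k) = rank((A + 2I)^(k+1))).

So m_A(x) = (x + 2)^2(x + 4)^2.

m_A(x) = (x + 2)^2(x + 4)^2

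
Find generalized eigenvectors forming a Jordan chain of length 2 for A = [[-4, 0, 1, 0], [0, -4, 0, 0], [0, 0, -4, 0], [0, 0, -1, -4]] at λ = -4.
v_1 = [[-1, 0, 1, 0]]^T, v_2 = [[1, 0, 0, -1]]^T

We seek v_1 ∈ ker((A + 4I)^2) \ ker(A + 4I), then set v_{i+1} = (A + 4I) v_i.

One such chain is v_1 = [[-1, 0, 1, 0]]^T, v_2 = [[1, 0, 0, -1]]^T. Check: (A + 4I) v_2 = [[0, 0, 0, 0]]^T = 0.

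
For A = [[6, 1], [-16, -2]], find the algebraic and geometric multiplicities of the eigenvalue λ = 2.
The characteristic polynomial is (x - 2)^2, so the factor x - 2 appears with exponent 2: the algebraic multiplicity is 2.

rank(A - 2I) = 1, so the eigenspace has dimension 2 - 1 = 1: the geometric multiplicity is 1.

Since 1 < 2, A is not diagonalizable.

algebraic multiplicity 2, geometric multiplicity 1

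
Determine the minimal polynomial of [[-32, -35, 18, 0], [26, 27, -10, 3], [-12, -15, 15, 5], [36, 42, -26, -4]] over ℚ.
The characteristic polynomial factors as (x - 4)^2(x + 1)^2. The minimal polynomial is ∏(x - λ)^{k_λ} where k_λ is the size of the largest Jordan block at λ.

For λ = -1: rank(A + I) = 3, and the largest Jordan block has size 2 (the smallest k with rank((A + I)^k) = rank((A + I)^(k+1))).
For λ = 4: rank(A - 4I) = 3, and the largest Jordan block has size 2 (the smallest k with rank((A - 4I)^k) = rank((A - 4I)^(k+1))).

So m_A(x) = (x - 4)^2(x + 1)^2.

m_A(x) = (x - 4)^2(x + 1)^2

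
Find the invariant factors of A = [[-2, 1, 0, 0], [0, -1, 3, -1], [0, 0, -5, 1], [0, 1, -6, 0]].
x + 2, (x + 2)^3

The Jordan structure of A has elementary divisors (x + 2)^3, (x + 2). Arranging the block sizes at each eigenvalue in decreasing order and taking row products gives the invariant factors.

Invariant factors (smallest first, each dividing the next): x + 2, (x + 2)^3.

Check: the last factor (x + 2)^3 is the minimal polynomial, and the product (x + 2)^4 is the characteristic polynomial.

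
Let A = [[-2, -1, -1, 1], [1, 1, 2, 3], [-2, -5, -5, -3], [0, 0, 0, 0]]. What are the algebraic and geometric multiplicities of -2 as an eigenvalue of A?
The characteristic polynomial is x(x + 2)^3, so the factor x + 2 appears with exponent 3: the algebraic multiplicity is 3.

rank(A + 2I) = 3, so the eigenspace has dimension 4 - 3 = 1: the geometric multiplicity is 1.

Since 1 < 3, A is not diagonalizable.

algebraic multiplicity 3, geometric multiplicity 1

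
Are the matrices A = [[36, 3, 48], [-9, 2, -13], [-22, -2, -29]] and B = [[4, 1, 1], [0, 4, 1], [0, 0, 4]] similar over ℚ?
No.

trace(A) = 9 but trace(B) = 12. The trace is a similarity invariant, so A and B are not similar.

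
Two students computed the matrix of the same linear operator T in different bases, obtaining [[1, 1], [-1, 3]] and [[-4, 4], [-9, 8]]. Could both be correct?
Yes.

Two matrices over a field are similar if and only if they have the same invariant factors.

Both A and B have characteristic polynomial (x - 2)^2 and minimal polynomial (x - 2)^2. Computing further, both have invariant factors (x - 2)^2. Hence A and B are similar.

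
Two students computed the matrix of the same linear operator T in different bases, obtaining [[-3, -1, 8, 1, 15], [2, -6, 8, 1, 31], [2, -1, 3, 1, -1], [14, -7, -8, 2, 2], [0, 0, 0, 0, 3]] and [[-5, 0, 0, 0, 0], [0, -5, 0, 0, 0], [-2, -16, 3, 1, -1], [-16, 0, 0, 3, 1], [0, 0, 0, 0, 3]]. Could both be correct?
Two matrices over a field are similar if and only if they have the same invariant factors.

Both A and B have characteristic polynomial (x - 3)^3(x + 5)^2 and minimal polynomial (x - 3)^3(x + 5). Computing further, both have invariant factors x + 5, (x - 3)^3(x + 5). Hence A and B are similar.

Yes.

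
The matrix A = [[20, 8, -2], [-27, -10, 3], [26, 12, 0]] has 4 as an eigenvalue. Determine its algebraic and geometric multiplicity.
algebraic multiplicity 2, geometric multiplicity 1

The characteristic polynomial is (x - 4)^2(x - 2), so the factor x - 4 appears with exponent 2: the algebraic multiplicity is 2.

rank(A - 4I) = 2, so the eigenspace has dimension 3 - 2 = 1: the geometric multiplicity is 1.

Since 1 < 2, A is not diagonalizable.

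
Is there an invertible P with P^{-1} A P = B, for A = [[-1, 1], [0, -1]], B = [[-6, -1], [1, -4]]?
trace(A) = -2 but trace(B) = -10. The trace is a similarity invariant, so A and B are not similar.

No.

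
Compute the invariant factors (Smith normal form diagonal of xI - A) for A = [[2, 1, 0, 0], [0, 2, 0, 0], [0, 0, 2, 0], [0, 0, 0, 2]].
x - 2, x - 2, (x - 2)^2

The Jordan structure of A has elementary divisors (x - 2)^2, (x - 2), (x - 2). Arranging the block sizes at each eigenvalue in decreasing order and taking row products gives the invariant factors.

Invariant factors (smallest first, each dividing the next): x - 2, x - 2, (x - 2)^2.

Check: the last factor (x - 2)^2 is the minimal polynomial, and the product (x - 2)^4 is the characteristic polynomial.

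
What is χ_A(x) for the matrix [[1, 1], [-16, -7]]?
χ_A(x) = (x + 3)^2

xI - A = [[x - 1, -1], [16, x + 7]].

Expanding det(xI - A) along the first row:
det(xI - A) = + (x - 1)·det([[x + 7]]) - (-1)·det([[16]]).

Evaluating gives χ_A(x) = x^2 + 6x + 9 = (x + 3)^2.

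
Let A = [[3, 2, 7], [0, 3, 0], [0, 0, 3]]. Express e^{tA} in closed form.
A has Jordan form J = [[3, 1, 0], [0, 3, 0], [0, 0, 3]] with A = PJP^{-1}, so e^{tA} = P e^{tJ} P^{-1}.

For a Jordan block J_k(λ), e^{tJ_k(λ)} = e^{λt} · (I + tN + t^2 N^2/2! + ... + t^{k-1} N^{k-1}/(k-1)!) where N is the nilpotent superdiagonal part.

Assembling the blocks and conjugating back gives the entries of e^{tA} as shown above.

e^{tA} = [[e^{3*t}, 2*t*e^{3*t}, 7*t*e^{3*t}], [0, e^{3*t}, 0], [0, 0, e^{3*t}]]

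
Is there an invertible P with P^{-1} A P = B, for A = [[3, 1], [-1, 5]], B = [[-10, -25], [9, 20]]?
trace(A) = 8 but trace(B) = 10. The trace is a similarity invariant, so A and B are not similar.

No.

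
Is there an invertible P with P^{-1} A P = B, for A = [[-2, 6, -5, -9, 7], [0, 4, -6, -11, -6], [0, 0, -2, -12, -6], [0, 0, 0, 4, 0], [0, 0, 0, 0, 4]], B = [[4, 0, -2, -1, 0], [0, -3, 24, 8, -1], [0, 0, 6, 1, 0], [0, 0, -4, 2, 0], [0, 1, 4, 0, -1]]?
Yes.

Two matrices over a field are similar if and only if they have the same invariant factors.

Both A and B have characteristic polynomial (x - 4)^3(x + 2)^2 and minimal polynomial (x - 4)^2(x + 2)^2. Computing further, both have invariant factors x - 4, (x - 4)^2(x + 2)^2. Hence A and B are similar.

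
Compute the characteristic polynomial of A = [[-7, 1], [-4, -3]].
χ_A(x) = (x + 5)^2

xI - A = [[x + 7, -1], [4, x + 3]].

Expanding det(xI - A) along the first row:
det(xI - A) = + (x + 7)·det([[x + 3]]) - (-1)·det([[4]]).

Evaluating gives χ_A(x) = x^2 + 10x + 25 = (x + 5)^2.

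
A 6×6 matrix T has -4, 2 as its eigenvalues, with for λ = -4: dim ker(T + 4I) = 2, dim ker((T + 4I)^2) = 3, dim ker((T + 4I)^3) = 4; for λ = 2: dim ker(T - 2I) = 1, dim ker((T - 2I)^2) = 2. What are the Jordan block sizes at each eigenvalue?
λ = -4: successive nullity increments [2, 1, 1] count blocks of size ≥ k; block sizes are [3, 1].
λ = 2: successive nullity increments [1, 1] count blocks of size ≥ k; block sizes are [2].

Jordan blocks: (-4, 3), (-4, 1), (2, 2)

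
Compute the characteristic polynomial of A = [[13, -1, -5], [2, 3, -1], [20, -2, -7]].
xI - A = [[x - 13, 1, 5], [-2, x - 3, 1], [-20, 2, x + 7]].

Expanding det(xI - A) along the first row:
det(xI - A) = + (x - 13)·det([[x - 3, 1], [2, x + 7]]) - (1)·det([[-2, 1], [-20, x + 7]]) + (5)·det([[-2, x - 3], [-20, 2]]).

Evaluating gives χ_A(x) = x^3 - 9x^2 + 27x - 27 = (x - 3)^3.

χ_A(x) = (x - 3)^3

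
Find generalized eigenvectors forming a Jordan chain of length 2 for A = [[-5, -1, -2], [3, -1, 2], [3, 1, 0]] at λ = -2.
We seek v_1 ∈ ker((A + 2I)^2) \ ker(A + 2I), then set v_{i+1} = (A + 2I) v_i.

One such chain is v_1 = [[2, -3, -1]]^T, v_2 = [[-1, 1, 1]]^T. Check: (A + 2I) v_2 = [[0, 0, 0]]^T = 0.

v_1 = [[2, -3, -1]]^T, v_2 = [[-1, 1, 1]]^T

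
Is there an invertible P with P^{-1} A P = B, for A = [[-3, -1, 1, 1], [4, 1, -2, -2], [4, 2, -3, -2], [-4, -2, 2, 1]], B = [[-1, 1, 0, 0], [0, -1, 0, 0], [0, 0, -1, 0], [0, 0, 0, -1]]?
Two matrices over a field are similar if and only if they have the same invariant factors.

Both A and B have characteristic polynomial (x + 1)^4 and minimal polynomial (x + 1)^2. Computing further, both have invariant factors x + 1, x + 1, (x + 1)^2. Hence A and B are similar.

Yes.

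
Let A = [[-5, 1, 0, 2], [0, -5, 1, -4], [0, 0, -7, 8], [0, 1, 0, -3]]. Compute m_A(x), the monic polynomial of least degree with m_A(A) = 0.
m_A(x) = (x + 5)^3

The characteristic polynomial factors as (x + 5)^4. The minimal polynomial is ∏(x - λ)^{k_λ} where k_λ is the size of the largest Jordan block at λ.

For λ = -5: rank(A + 5I) = 2, and the largest Jordan block has size 3 (the smallest k with rank((A + 5I)^k) = rank((A + 5I)^(k+1))).

So m_A(x) = (x + 5)^3.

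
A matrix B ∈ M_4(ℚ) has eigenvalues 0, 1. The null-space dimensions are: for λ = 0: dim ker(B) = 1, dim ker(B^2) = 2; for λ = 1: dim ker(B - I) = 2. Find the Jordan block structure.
Jordan blocks: (0, 2), (1, 1), (1, 1)

λ = 0: successive nullity increments [1, 1] count blocks of size ≥ k; block sizes are [2].
λ = 1: successive nullity increments [2] count blocks of size ≥ k; block sizes are [1, 1].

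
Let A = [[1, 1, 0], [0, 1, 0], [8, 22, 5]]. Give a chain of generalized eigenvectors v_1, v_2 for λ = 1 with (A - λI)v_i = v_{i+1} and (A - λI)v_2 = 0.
v_1 = [[-2, 1, -2]]^T, v_2 = [[1, 0, -2]]^T

We seek v_1 ∈ ker((A - I)^2) \ ker(A - I), then set v_{i+1} = (A - I) v_i.

One such chain is v_1 = [[-2, 1, -2]]^T, v_2 = [[1, 0, -2]]^T. Check: (A - I) v_2 = [[0, 0, 0]]^T = 0.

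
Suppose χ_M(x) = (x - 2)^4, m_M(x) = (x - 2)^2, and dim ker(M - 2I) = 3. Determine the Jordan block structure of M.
Jordan blocks: (2, 2), (2, 1), (2, 1)

λ = 2: algebraic multiplicity 4 (exponent in χ_M), largest block size 2 (exponent in m_M), 3 blocks (geometric multiplicity). These force block sizes [2, 1, 1].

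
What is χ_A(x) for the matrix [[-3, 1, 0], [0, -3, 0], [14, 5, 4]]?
xI - A = [[x + 3, -1, 0], [0, x + 3, 0], [-14, -5, x - 4]].

Expanding det(xI - A) along the first row:
det(xI - A) = + (x + 3)·det([[x + 3, 0], [-5, x - 4]]) - (-1)·det([[0, 0], [-14, x - 4]]) + (0)·det([[0, x + 3], [-14, -5]]).

Evaluating gives χ_A(x) = x^3 + 2x^2 - 15x - 36 = (x - 4)(x + 3)^2.

χ_A(x) = (x - 4)(x + 3)^2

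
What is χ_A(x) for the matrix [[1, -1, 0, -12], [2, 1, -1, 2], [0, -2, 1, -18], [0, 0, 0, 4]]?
χ_A(x) = (x - 4)(x - 1)^3

xI - A = [[x - 1, 1, 0, 12], [-2, x - 1, 1, -2], [0, 2, x - 1, 18], [0, 0, 0, x - 4]].

Expanding det(xI - A) along the first row:
det(xI - A) = + (x - 1)·det([[x - 1, 1, -2], [2, x - 1, 18], [0, 0, x - 4]]) - (1)·det([[-2, 1, -2], [0, x - 1, 18], [0, 0, x - 4]]) + (0)·det([[-2, x - 1, -2], [0, 2, 18], [0, 0, x - 4]]) - (12)·det([[-2, x - 1, 1], [0, 2, x - 1], [0, 0, 0]]).

Evaluating gives χ_A(x) = x^4 - 7x^3 + 15x^2 - 13x + 4 = (x - 4)(x - 1)^3.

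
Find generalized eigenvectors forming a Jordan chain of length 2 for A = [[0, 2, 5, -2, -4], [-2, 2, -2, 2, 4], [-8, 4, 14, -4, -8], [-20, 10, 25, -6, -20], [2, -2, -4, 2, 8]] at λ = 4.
We seek v_1 ∈ ker((A - 4I)^2) \ ker(A - 4I), then set v_{i+1} = (A - 4I) v_i.

One such chain is v_1 = [[0, 0, 1, 2, 0]]^T, v_2 = [[1, 2, 2, 5, 0]]^T. Check: (A - 4I) v_2 = [[0, 0, 0, 0, 0]]^T = 0.

v_1 = [[0, 0, 1, 2, 0]]^T, v_2 = [[1, 2, 2, 5, 0]]^T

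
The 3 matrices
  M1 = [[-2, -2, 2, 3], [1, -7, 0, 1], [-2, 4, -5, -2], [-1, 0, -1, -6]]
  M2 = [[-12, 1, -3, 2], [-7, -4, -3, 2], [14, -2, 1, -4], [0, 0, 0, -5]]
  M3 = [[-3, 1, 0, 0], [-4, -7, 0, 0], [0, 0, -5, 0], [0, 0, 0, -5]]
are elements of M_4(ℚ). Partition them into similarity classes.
Characteristic polynomials: χ_{M1} = (x + 5)^4, χ_{M2} = (x + 5)^4, χ_{M3} = (x + 5)^4.

{M1}: invariant factors x + 5, (x + 5)^3.

{M2, M3}: invariant factors x + 5, x + 5, (x + 5)^2.

Matrices are similar if and only if their invariant-factor lists agree; the partition into similarity classes is {M1}, {M2, M3}.

2 classes: {M1}, {M2, M3}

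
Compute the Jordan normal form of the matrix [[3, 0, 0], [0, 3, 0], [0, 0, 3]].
J = [[3, 0, 0], [0, 3, 0], [0, 0, 3]]

The characteristic polynomial is det(xI - A) = (x - 3)^3, so the eigenvalues are 3 (algebraic multiplicity 3).

For λ = 3: rank(A - 3I) = 0. The eigenspace has dimension 3 - 0 = 3, so there are 3 Jordan blocks; the rank sequence gives block sizes [1, 1, 1].

Assembling the blocks gives the Jordan form J above.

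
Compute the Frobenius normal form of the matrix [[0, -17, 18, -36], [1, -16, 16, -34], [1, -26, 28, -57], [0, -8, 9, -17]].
R = [[0, 0, 0, -15], [1, 0, 0, -23], [0, 1, 0, -4], [0, 0, 1, -5]]

The invariant factors of A (the non-unit diagonal entries of the Smith normal form of xI - A over ℚ[x]) are (x + 5)(x^3 + 4x + 3), each dividing the next. The characteristic polynomial is their product, (x + 5)(x^3 + 4x + 3).

The rational canonical form is the block-diagonal matrix of companion matrices C(f_i):
R = [[0, 0, 0, -15], [1, 0, 0, -23], [0, 1, 0, -4], [0, 0, 1, -5]].

Note the characteristic polynomial does not split into linear factors over ℚ, so A has no Jordan form over ℚ; the rational canonical form exists over any field.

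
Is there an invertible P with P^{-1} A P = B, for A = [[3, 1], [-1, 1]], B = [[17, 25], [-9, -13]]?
Yes.

Two matrices over a field are similar if and only if they have the same invariant factors.

Both A and B have characteristic polynomial (x - 2)^2 and minimal polynomial (x - 2)^2. Computing further, both have invariant factors (x - 2)^2. Hence A and B are similar.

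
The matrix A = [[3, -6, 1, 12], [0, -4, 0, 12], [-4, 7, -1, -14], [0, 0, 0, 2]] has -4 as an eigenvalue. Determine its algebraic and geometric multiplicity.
The characteristic polynomial is (x - 2)(x - 1)^2(x + 4), so the factor x + 4 appears with exponent 1: the algebraic multiplicity is 1.

rank(A + 4I) = 3, so the eigenspace has dimension 4 - 3 = 1: the geometric multiplicity is 1.

algebraic multiplicity 1, geometric multiplicity 1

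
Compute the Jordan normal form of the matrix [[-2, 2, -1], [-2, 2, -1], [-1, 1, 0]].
The characteristic polynomial is det(xI - A) = x^3, so the eigenvalues are 0 (algebraic multiplicity 3).

For λ = 0: rank(A) = 2, rank(A^2) = 1, rank(A^3) = 0. The eigenspace has dimension 3 - 2 = 1, so there is 1 Jordan block; the rank sequence gives block sizes [3].

Assembling the blocks gives the Jordan form J above.

J = [[0, 1, 0], [0, 0, 1], [0, 0, 0]]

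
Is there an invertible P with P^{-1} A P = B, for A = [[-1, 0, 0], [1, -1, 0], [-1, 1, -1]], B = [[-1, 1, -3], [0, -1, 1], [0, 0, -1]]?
Yes.

Two matrices over a field are similar if and only if they have the same invariant factors.

Both A and B have characteristic polynomial (x + 1)^3 and minimal polynomial (x + 1)^3. Computing further, both have invariant factors (x + 1)^3. Hence A and B are similar.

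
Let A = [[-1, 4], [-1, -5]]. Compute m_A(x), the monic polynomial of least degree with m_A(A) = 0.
m_A(x) = (x + 3)^2

The characteristic polynomial factors as (x + 3)^2. The minimal polynomial is ∏(x - λ)^{k_λ} where k_λ is the size of the largest Jordan block at λ.

For λ = -3: rank(A + 3I) = 1, and the largest Jordan block has size 2 (the smallest k with rank((A + 3I)^k) = rank((A + 3I)^(k+1))).

So m_A(x) = (x + 3)^2.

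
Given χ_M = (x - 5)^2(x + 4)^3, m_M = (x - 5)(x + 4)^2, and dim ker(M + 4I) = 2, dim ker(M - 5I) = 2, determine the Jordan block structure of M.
λ = -4: algebraic multiplicity 3 (exponent in χ_M), largest block size 2 (exponent in m_M), 2 blocks (geometric multiplicity). These force block sizes [2, 1].
λ = 5: algebraic multiplicity 2 (exponent in χ_M), largest block size 1 (exponent in m_M), 2 blocks (geometric multiplicity). These force block sizes [1, 1].

Jordan blocks: (-4, 2), (-4, 1), (5, 1), (5, 1)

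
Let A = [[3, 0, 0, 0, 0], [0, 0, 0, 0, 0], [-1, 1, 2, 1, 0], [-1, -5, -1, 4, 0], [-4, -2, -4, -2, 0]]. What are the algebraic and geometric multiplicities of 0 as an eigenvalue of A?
The characteristic polynomial is x^2(x - 3)^3, so the factor x appears with exponent 2: the algebraic multiplicity is 2.

rank(A) = 3, so the eigenspace has dimension 5 - 3 = 2: the geometric multiplicity is 2.

algebraic multiplicity 2, geometric multiplicity 2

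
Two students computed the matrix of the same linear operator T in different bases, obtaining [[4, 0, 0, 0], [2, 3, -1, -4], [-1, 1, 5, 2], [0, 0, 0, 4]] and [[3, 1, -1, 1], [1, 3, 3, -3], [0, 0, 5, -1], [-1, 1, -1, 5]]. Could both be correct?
Yes.

Two matrices over a field are similar if and only if they have the same invariant factors.

Both A and B have characteristic polynomial (x - 4)^4 and minimal polynomial (x - 4)^3. Computing further, both have invariant factors x - 4, (x - 4)^3. Hence A and B are similar.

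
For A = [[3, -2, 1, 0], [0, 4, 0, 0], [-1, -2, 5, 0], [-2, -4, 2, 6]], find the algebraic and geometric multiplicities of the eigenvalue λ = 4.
algebraic multiplicity 3, geometric multiplicity 2

The characteristic polynomial is (x - 6)(x - 4)^3, so the factor x - 4 appears with exponent 3: the algebraic multiplicity is 3.

rank(A - 4I) = 2, so the eigenspace has dimension 4 - 2 = 2: the geometric multiplicity is 2.

Since 2 < 3, A is not diagonalizable.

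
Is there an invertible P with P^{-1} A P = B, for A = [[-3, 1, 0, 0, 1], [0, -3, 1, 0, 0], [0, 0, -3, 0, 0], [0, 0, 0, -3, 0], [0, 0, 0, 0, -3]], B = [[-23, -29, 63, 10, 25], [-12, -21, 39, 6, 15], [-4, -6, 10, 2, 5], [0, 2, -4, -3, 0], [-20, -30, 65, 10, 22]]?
Yes.

Two matrices over a field are similar if and only if they have the same invariant factors.

Both A and B have characteristic polynomial (x + 3)^5 and minimal polynomial (x + 3)^3. Computing further, both have invariant factors x + 3, x + 3, (x + 3)^3. Hence A and B are similar.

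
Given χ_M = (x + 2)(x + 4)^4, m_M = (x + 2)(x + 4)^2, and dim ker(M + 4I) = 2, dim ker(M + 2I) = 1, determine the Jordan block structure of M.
λ = -4: algebraic multiplicity 4 (exponent in χ_M), largest block size 2 (exponent in m_M), 2 blocks (geometric multiplicity). These force block sizes [2, 2].
λ = -2: algebraic multiplicity 1 (exponent in χ_M), largest block size 1 (exponent in m_M), 1 block (geometric multiplicity). This forces block sizes [1].

Jordan blocks: (-4, 2), (-4, 2), (-2, 1)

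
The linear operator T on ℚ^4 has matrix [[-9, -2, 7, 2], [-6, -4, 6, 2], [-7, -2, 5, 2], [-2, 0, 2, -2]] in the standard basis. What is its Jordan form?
The characteristic polynomial is det(xI - A) = (x + 2)^3(x + 4), so the eigenvalues are -4 (algebraic multiplicity 1), -2 (algebraic multiplicity 3).

For λ = -4: algebraic multiplicity 1 gives one 1×1 block.

For λ = -2: rank(A + 2I) = 2, rank((A + 2I)^2) = 1. The eigenspace has dimension 4 - 2 = 2, so there are 2 Jordan blocks; the rank sequence gives block sizes [2, 1].

Assembling the blocks gives the Jordan form J above.

J = [[-4, 0, 0, 0], [0, -2, 1, 0], [0, 0, -2, 0], [0, 0, 0, -2]]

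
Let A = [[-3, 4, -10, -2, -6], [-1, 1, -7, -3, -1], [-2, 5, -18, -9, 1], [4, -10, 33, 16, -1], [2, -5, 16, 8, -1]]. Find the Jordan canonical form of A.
J = [[-1, 1, 0, 0, 0], [0, -1, 1, 0, 0], [0, 0, -1, 0, 0], [0, 0, 0, -1, 1], [0, 0, 0, 0, -1]]

The characteristic polynomial is det(xI - A) = (x + 1)^5, so the eigenvalues are -1 (algebraic multiplicity 5).

For λ = -1: rank(A + I) = 3, rank((A + I)^2) = 1, rank((A + I)^3) = 0. The eigenspace has dimension 5 - 3 = 2, so there are 2 Jordan blocks; the rank sequence gives block sizes [3, 2].

Assembling the blocks gives the Jordan form J above.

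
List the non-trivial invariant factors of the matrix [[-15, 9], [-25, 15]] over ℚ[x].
The Jordan structure of A has elementary divisors x^2. Arranging the block sizes at each eigenvalue in decreasing order and taking row products gives the invariant factors.

Invariant factors (smallest first, each dividing the next): x^2.

Check: the last factor x^2 is the minimal polynomial, and the product x^2 is the characteristic polynomial.

x^2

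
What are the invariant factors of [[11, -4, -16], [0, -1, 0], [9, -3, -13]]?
x + 1, (x + 1)^2

The Jordan structure of A has elementary divisors (x + 1)^2, (x + 1). Arranging the block sizes at each eigenvalue in decreasing order and taking row products gives the invariant factors.

Invariant factors (smallest first, each dividing the next): x + 1, (x + 1)^2.

Check: the last factor (x + 1)^2 is the minimal polynomial, and the product (x + 1)^3 is the characteristic polynomial.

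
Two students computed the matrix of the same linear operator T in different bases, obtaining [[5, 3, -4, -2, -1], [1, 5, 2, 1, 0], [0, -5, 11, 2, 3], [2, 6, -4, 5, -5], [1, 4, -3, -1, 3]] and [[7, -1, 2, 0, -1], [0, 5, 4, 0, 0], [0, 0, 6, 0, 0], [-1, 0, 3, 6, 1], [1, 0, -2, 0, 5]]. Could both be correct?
Yes.

Two matrices over a field are similar if and only if they have the same invariant factors.

Both A and B have characteristic polynomial (x - 6)^4(x - 5) and minimal polynomial (x - 6)^2(x - 5). Computing further, both have invariant factors (x - 6)^2, (x - 6)^2(x - 5). Hence A and B are similar.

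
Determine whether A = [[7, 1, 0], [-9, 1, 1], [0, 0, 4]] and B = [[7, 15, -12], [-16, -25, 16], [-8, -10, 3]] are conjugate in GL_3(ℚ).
No.

trace(A) = 12 but trace(B) = -15. The trace is a similarity invariant, so A and B are not similar.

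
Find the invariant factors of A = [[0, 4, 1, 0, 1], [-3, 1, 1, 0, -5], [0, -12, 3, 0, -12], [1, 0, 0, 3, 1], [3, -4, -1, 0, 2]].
The Jordan structure of A has elementary divisors (x + 3), (x - 3)^2, (x - 3)^2. Arranging the block sizes at each eigenvalue in decreasing order and taking row products gives the invariant factors.

Invariant factors (smallest first, each dividing the next): (x - 3)^2, (x - 3)^2(x + 3).

Check: the last factor (x - 3)^2(x + 3) is the minimal polynomial, and the product (x - 3)^4(x + 3) is the characteristic polynomial.

(x - 3)^2, (x - 3)^2(x + 3)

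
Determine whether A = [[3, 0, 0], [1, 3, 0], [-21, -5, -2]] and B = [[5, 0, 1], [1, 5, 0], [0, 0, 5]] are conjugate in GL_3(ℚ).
trace(A) = 4 but trace(B) = 15. The trace is a similarity invariant, so A and B are not similar.

No.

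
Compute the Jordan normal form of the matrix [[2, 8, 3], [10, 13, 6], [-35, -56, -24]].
The characteristic polynomial is det(xI - A) = (x + 3)^3, so the eigenvalues are -3 (algebraic multiplicity 3).

For λ = -3: rank(A + 3I) = 1, rank((A + 3I)^2) = 0. The eigenspace has dimension 3 - 1 = 2, so there are 2 Jordan blocks; the rank sequence gives block sizes [2, 1].

Assembling the blocks gives the Jordan form J above.

J = [[-3, 1, 0], [0, -3, 0], [0, 0, -3]]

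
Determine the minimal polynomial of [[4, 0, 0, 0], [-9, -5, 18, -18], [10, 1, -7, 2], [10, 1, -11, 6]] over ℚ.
The characteristic polynomial factors as (x - 4)^2(x + 5)^2. The minimal polynomial is ∏(x - λ)^{k_λ} where k_λ is the size of the largest Jordan block at λ.

For λ = -5: rank(A + 5I) = 3, and the largest Jordan block has size 2 (the smallest k with rank((A + 5I)^k) = rank((A + 5I)^(k+1))).
For λ = 4: rank(A - 4I) = 2, and the largest Jordan block has size 1 (the smallest k with rank((A - 4I)^k) = rank((A - 4I)^(k+1))).

So m_A(x) = (x - 4)(x + 5)^2.

m_A(x) = (x - 4)(x + 5)^2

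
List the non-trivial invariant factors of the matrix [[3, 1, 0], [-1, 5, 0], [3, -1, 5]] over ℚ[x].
(x - 5)(x - 4)^2

The Jordan structure of A has elementary divisors (x - 4)^2, (x - 5). Arranging the block sizes at each eigenvalue in decreasing order and taking row products gives the invariant factors.

Invariant factors (smallest first, each dividing the next): (x - 5)(x - 4)^2.

Check: the last factor (x - 5)(x - 4)^2 is the minimal polynomial, and the product (x - 5)(x - 4)^2 is the characteristic polynomial.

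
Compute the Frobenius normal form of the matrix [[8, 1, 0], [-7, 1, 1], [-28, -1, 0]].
R = [[0, 0, -20], [1, 0, -16], [0, 1, 9]]

The invariant factors of A (the non-unit diagonal entries of the Smith normal form of xI - A over ℚ[x]) are (x - 5)(x^2 - 4x - 4), each dividing the next. The characteristic polynomial is their product, (x - 5)(x^2 - 4x - 4).

The rational canonical form is the block-diagonal matrix of companion matrices C(f_i):
R = [[0, 0, -20], [1, 0, -16], [0, 1, 9]].

Note the characteristic polynomial does not split into linear factors over ℚ, so A has no Jordan form over ℚ; the rational canonical form exists over any field.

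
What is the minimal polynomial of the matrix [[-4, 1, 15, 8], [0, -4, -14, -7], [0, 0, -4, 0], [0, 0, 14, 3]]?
m_A(x) = (x - 3)(x + 4)^2

The characteristic polynomial factors as (x - 3)(x + 4)^3. The minimal polynomial is ∏(x - λ)^{k_λ} where k_λ is the size of the largest Jordan block at λ.

For λ = -4: rank(A + 4I) = 2, and the largest Jordan block has size 2 (the smallest k with rank((A + 4I)^k) = rank((A + 4I)^(k+1))).
For λ = 3: rank(A - 3I) = 3, and the largest Jordan block has size 1 (the smallest k with rank((A - 3I)^k) = rank((A - 3I)^(k+1))).

So m_A(x) = (x - 3)(x + 4)^2.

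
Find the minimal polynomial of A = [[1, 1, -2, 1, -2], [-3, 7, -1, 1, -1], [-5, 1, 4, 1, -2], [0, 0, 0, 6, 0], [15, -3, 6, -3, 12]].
The characteristic polynomial factors as (x - 6)^5. The minimal polynomial is ∏(x - λ)^{k_λ} where k_λ is the size of the largest Jordan block at λ.

For λ = 6: rank(A - 6I) = 2, and the largest Jordan block has size 3 (the smallest k with rank((A - 6I)^k) = rank((A - 6I)^(k+1))).

So m_A(x) = (x - 6)^3.

m_A(x) = (x - 6)^3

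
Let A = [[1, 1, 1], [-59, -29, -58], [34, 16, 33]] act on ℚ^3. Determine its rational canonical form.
R = [[0, 0, -12], [1, 0, 0], [0, 1, 5]]

The invariant factors of A (the non-unit diagonal entries of the Smith normal form of xI - A over ℚ[x]) are (x - 2)(x^2 - 3x - 6), each dividing the next. The characteristic polynomial is their product, (x - 2)(x^2 - 3x - 6).

The rational canonical form is the block-diagonal matrix of companion matrices C(f_i):
R = [[0, 0, -12], [1, 0, 0], [0, 1, 5]].

Note the characteristic polynomial does not split into linear factors over ℚ, so A has no Jordan form over ℚ; the rational canonical form exists over any field.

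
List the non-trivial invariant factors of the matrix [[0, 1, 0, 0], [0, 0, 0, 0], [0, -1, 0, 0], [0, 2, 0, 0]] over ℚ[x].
x, x, x^2

The Jordan structure of A has elementary divisors x^2, x, x. Arranging the block sizes at each eigenvalue in decreasing order and taking row products gives the invariant factors.

Invariant factors (smallest first, each dividing the next): x, x, x^2.

Check: the last factor x^2 is the minimal polynomial, and the product x^4 is the characteristic polynomial.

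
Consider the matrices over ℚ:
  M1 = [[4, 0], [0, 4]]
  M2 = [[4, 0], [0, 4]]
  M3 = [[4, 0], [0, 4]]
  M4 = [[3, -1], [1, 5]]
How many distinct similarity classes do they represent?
Characteristic polynomials: χ_{M1} = (x - 4)^2, χ_{M2} = (x - 4)^2, χ_{M3} = (x - 4)^2, χ_{M4} = (x - 4)^2.

{M1, M2, M3}: invariant factors x - 4, x - 4.

{M4}: invariant factors (x - 4)^2.

Matrices are similar if and only if their invariant-factor lists agree; the partition into similarity classes is {M1, M2, M3}, {M4}.

2 classes: {M1, M2, M3}, {M4}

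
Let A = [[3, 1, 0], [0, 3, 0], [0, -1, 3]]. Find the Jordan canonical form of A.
The characteristic polynomial is det(xI - A) = (x - 3)^3, so the eigenvalues are 3 (algebraic multiplicity 3).

For λ = 3: rank(A - 3I) = 1, rank((A - 3I)^2) = 0. The eigenspace has dimension 3 - 1 = 2, so there are 2 Jordan blocks; the rank sequence gives block sizes [2, 1].

Assembling the blocks gives the Jordan form J above.

J = [[3, 1, 0], [0, 3, 0], [0, 0, 3]]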